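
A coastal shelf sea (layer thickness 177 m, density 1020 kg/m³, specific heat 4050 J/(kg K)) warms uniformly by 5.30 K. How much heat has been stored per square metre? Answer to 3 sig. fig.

3.88×10^9

Areal heat capacity C = ρ c_p D = 1020 × 4050 × 177 = 7.31×10^8 J m⁻² K⁻¹.
ΔQ = C ΔT = 7.31×10^8 × 5.30 = 3.88×10^9 J/m².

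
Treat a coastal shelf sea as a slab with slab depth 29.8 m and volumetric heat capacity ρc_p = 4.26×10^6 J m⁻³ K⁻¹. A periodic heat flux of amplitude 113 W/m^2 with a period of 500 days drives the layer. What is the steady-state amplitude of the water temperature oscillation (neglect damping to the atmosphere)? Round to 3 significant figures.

6.12 K

Areal heat capacity C = ρc_p × D = 4.26×10^6 × 29.8 = 1.27×10^8 J m⁻² K⁻¹.
Angular frequency ω = 2π / T = 2π / 4.32×10^7 s = 1.45×10^-7 s⁻¹.
Cω = 1.27×10^8 × 1.45×10^-7 = 18.5 W/(m²·K).
Amplitude A = F₀ / (Cω) = 113 / 18.5 = 6.12 K.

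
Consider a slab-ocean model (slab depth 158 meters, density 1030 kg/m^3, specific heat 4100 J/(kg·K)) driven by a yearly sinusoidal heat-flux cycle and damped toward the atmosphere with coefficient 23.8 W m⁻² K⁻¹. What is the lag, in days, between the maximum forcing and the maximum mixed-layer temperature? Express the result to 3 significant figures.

81.0 days

Areal heat capacity C = ρ c_p D = 1030 × 4100 × 158 = 6.67×10^8 J/(m²·K).
ω = 2π / 3.15×10^7 s = 1.99×10^-7 s⁻¹.
Phase lag φ = arctan(Cω/λ) = arctan(133/23.8) = 1.39 rad.
Time lag = φ / ω = 1.39 / 1.99×10^-7 = 6.99×10^6 s = 81.0 days.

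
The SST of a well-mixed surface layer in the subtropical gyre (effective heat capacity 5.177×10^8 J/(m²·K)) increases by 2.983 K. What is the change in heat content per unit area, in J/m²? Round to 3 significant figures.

1.54×10^9

Areal heat capacity C = 5.177×10^8 J/(m²·K) (given).
ΔQ = C ΔT = 5.18×10^8 × 2.983 = 1.54×10^9 J/m².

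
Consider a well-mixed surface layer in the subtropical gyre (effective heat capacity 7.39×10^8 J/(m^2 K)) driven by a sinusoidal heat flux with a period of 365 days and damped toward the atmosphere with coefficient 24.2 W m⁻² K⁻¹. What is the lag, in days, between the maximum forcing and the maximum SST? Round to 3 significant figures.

Areal heat capacity C = 7.39×10^8 J/(m^2 K) (given).
ω = 2π / 3.15×10^7 s = 1.99×10^-7 s⁻¹.
Phase lag φ = arctan(Cω/λ) = arctan(147/24.2) = 1.41 rad.
Time lag = φ / ω = 1.41 / 1.99×10^-7 = 7.07×10^6 s = 81.8 days.

81.8 days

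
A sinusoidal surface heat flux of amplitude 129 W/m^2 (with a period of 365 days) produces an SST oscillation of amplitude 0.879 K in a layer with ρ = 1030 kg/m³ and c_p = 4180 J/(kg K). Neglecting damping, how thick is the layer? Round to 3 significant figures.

ω = 2π / 3.15×10^7 s = 1.99×10^-7 s⁻¹.
Required C = F₀ / (A ω) = 129 / (0.879 × 1.99×10^-7) = 7.37×10^8 J/(m²·K).
D = C / (ρ c_p) = 7.37×10^8 / (1030 × 4180) = 171 m.

171 m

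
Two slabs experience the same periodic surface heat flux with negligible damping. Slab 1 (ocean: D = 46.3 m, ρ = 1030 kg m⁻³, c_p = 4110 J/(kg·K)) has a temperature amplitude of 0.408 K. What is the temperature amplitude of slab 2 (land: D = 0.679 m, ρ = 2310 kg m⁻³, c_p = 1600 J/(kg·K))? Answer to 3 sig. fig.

C_ocean = 1.96×10^8 J/(m²·K); C_land = 2.51×10^6 J/(m²·K).
A ∝ 1/C ⇒ A_land = A_ocean × C_ocean/C_land = 0.408 × 78.1 = 31.9 K.

31.9 K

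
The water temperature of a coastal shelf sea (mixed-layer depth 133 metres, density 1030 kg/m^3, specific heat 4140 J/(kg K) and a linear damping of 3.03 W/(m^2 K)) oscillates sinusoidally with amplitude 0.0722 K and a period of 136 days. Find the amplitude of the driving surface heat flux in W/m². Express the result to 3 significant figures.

Areal heat capacity C = ρ c_p D = 1030 × 4140 × 133 = 5.67×10^8 J/(m^2 K).
ω = 2π / 1.18×10^7 s = 5.35×10^-7 s⁻¹.
√((Cω)² + λ²) = √((303)² + 3.03²) = 303 W/(m²·K).
F₀ = A × √((Cω)²+λ²) = 0.0722 × 303 = 21.9 W/m².

21.9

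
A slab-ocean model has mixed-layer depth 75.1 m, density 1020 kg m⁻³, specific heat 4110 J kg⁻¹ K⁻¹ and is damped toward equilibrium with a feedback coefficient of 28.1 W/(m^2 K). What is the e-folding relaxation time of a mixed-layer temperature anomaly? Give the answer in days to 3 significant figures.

Areal heat capacity C = ρ c_p D = 1020 × 4110 × 75.1 = 3.15×10^8 J/(m²·K).
Relaxation time τ = C / λ = 3.15×10^8 / 28.1 = 1.12×10^7 s.
In days: 1.12×10^7 s / (86400 s/day) = 130 days.

130 days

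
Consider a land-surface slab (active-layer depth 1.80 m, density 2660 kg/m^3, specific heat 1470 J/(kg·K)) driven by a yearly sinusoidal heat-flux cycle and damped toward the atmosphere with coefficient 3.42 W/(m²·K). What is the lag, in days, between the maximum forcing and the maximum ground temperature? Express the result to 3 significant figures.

22.6 days

Areal heat capacity C = ρ c_p D = 2660 × 1470 × 1.80 = 7.04×10^6 J/(m²·K).
ω = 2π / 3.15×10^7 s = 1.99×10^-7 s⁻¹.
Phase lag φ = arctan(Cω/λ) = arctan(1.40/3.42) = 0.389 rad.
Time lag = φ / ω = 0.389 / 1.99×10^-7 = 1.95×10^6 s = 22.6 days.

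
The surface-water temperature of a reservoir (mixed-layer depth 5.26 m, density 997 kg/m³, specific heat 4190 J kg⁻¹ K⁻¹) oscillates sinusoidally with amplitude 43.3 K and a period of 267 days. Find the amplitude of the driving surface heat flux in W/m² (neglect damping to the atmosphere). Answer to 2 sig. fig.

Areal heat capacity C = ρ c_p D = 997 × 4190 × 5.26 = 2.20×10^7 J/(m²·K).
ω = 2π / 2.31×10^7 s = 2.72×10^-7 s⁻¹.
Cω = 2.20×10^7 × 2.72×10^-7 = 5.98 W/(m²·K).
F₀ = A × Cω = 43.3 × 5.98 = 259 W/m².

260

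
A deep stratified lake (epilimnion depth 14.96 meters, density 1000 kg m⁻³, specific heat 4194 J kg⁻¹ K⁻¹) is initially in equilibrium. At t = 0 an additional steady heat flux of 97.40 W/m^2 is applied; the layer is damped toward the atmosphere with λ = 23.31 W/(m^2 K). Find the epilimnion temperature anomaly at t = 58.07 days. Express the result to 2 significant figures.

3.5 K

Areal heat capacity C = ρ c_p D = 1000 × 4194 × 14.96 = 6.27×10^7 J m⁻² K⁻¹.
τ = C / λ = 6.27×10^7 / 23.31 = 2.69×10^6 s.
Equilibrium anomaly ΔT_eq = F / λ = 97.40 / 23.31 = 4.18 K.
t = 58.07 days = 5.02×10^6 s, so t/τ = 1.86.
ΔT(t) = ΔT_eq (1 − e^(−t/τ)) = 4.18 × (1 − e^−1.86) = 3.53 K.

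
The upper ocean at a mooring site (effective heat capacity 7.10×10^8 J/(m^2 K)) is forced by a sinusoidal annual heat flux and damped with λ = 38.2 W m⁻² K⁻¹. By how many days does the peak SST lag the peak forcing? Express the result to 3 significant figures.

Areal heat capacity C = 7.10×10^8 J/(m^2 K) (given).
ω = 2π / 3.15×10^7 s = 1.99×10^-7 s⁻¹.
Phase lag φ = arctan(Cω/λ) = arctan(141/38.2) = 1.31 rad.
Time lag = φ / ω = 1.31 / 1.99×10^-7 = 6.56×10^6 s = 75.9 days.

75.9 days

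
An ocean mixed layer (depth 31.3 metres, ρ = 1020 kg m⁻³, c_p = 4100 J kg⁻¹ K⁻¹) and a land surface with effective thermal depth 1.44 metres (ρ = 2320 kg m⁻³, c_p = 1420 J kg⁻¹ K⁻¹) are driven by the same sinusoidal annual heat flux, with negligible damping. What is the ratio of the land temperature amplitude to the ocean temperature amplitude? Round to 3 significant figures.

C_ocean = 1020 × 4100 × 31.3 = 1.31×10^8 J/(m²·K).
C_land = 2320 × 1420 × 1.44 = 4.74×10^6 J/(m²·K).
Undamped amplitude ∝ 1/C, so A_land/A_ocean = C_ocean/C_land = 27.6.

27.6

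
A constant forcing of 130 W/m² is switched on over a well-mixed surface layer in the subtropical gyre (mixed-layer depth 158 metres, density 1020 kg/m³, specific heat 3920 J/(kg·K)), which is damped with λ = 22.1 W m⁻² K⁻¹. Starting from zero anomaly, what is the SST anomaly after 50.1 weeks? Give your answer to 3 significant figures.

Areal heat capacity C = ρ c_p D = 1020 × 3920 × 158 = 6.32×10^8 J m⁻² K⁻¹.
τ = C / λ = 6.32×10^8 / 22.1 = 2.86×10^7 s.
Equilibrium anomaly ΔT_eq = F / λ = 130 / 22.1 = 5.88 K.
t = 50.1 weeks = 3.03×10^7 s, so t/τ = 1.06.
ΔT(t) = ΔT_eq (1 − e^(−t/τ)) = 5.88 × (1 − e^−1.06) = 3.84 K.

3.84 K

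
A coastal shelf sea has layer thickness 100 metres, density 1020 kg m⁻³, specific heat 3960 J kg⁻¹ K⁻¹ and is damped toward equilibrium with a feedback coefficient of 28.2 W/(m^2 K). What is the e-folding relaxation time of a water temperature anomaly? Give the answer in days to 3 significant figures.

166 days

Areal heat capacity C = ρ c_p D = 1020 × 3960 × 100 = 4.04×10^8 J/(m²·K).
Relaxation time τ = C / λ = 4.04×10^8 / 28.2 = 1.43×10^7 s.
In days: 1.43×10^7 s / (86400 s/day) = 166 days.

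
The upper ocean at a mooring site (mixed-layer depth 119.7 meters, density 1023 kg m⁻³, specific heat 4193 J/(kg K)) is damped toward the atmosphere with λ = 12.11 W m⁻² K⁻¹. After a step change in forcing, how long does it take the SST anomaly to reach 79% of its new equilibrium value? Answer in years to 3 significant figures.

Areal heat capacity C = ρ c_p D = 1023 × 4193 × 119.7 = 5.13×10^8 J m⁻² K⁻¹.
τ = C / λ = 5.13×10^8 / 12.11 = 4.24×10^7 s.
Fraction reached: 1 − e^(−t/τ) = 0.79 ⇒ t = −τ ln(1 − 0.79) = τ × 1.56.
t = 6.62×10^7 s = 2.10 years.

2.10 years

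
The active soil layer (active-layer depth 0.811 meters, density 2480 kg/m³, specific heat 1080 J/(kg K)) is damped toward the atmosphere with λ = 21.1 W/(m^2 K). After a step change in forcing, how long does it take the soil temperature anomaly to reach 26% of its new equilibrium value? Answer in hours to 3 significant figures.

Areal heat capacity C = ρ c_p D = 2480 × 1080 × 0.811 = 2.17×10^6 J/(m²·K).
τ = C / λ = 2.17×10^6 / 21.1 = 1.03×10^5 s.
Fraction reached: 1 − e^(−t/τ) = 0.26 ⇒ t = −τ ln(1 − 0.26) = τ × 0.301.
t = 31000 s = 8.61 hours.

8.61 hours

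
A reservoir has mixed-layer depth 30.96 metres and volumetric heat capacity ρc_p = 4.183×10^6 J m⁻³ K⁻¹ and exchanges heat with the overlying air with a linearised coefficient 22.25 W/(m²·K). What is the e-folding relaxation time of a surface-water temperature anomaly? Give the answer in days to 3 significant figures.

67.4 days

Areal heat capacity C = ρc_p × D = 4.183×10^6 × 30.96 = 1.30×10^8 J m⁻² K⁻¹.
Relaxation time τ = C / λ = 1.30×10^8 / 22.25 = 5.82×10^6 s.
In days: 5.82×10^6 s / (86400 s/day) = 67.4 days.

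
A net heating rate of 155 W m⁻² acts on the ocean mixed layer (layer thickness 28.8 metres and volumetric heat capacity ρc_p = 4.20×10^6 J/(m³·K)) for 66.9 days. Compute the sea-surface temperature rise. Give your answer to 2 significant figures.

Areal heat capacity C = ρc_p × D = 4.20×10^6 × 28.8 = 1.21×10^8 J/(m^2 K).
Net heat input Q = F Δt = 155 × (66.9 days × 86400 s/day) = 8.96×10^8 J/m².
ΔT = Q / C = 8.96×10^8 / 1.21×10^8 = 7.41 K.

7.4 K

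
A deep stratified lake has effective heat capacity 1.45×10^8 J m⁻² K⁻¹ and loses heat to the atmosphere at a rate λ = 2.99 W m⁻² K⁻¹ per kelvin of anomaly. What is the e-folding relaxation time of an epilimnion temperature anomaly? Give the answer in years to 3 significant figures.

1.54 years

Areal heat capacity C = 1.45×10^8 J m⁻² K⁻¹ (given).
Relaxation time τ = C / λ = 1.45×10^8 / 2.99 = 4.85×10^7 s.
In years: 4.85×10^7 s / (3.156×10^7 s/year) = 1.54 years.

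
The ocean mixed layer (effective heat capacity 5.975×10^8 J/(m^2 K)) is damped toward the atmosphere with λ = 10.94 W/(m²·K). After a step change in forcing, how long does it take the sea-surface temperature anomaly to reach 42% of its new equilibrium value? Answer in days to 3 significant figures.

344 days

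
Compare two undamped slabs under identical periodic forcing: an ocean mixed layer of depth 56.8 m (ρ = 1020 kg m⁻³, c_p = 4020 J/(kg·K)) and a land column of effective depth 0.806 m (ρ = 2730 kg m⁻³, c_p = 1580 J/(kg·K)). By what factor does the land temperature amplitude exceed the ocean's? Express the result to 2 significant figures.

67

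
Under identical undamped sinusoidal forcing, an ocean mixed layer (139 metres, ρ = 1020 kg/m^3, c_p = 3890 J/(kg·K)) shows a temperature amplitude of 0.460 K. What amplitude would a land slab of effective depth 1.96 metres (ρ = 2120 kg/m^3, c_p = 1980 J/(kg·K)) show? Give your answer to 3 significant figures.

C_ocean = 5.52×10^8 J/(m²·K); C_land = 8.23×10^6 J/(m²·K).
A ∝ 1/C ⇒ A_land = A_ocean × C_ocean/C_land = 0.460 × 67.0 = 30.8 K.

30.8 K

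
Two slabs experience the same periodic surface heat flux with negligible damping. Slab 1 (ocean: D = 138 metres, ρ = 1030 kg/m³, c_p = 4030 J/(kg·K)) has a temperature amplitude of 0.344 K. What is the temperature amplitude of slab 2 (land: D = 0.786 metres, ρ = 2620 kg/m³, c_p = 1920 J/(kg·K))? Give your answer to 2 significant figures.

C_ocean = 5.73×10^8 J/(m²·K); C_land = 3.95×10^6 J/(m²·K).
A ∝ 1/C ⇒ A_land = A_ocean × C_ocean/C_land = 0.344 × 145 = 49.8 K.

50 K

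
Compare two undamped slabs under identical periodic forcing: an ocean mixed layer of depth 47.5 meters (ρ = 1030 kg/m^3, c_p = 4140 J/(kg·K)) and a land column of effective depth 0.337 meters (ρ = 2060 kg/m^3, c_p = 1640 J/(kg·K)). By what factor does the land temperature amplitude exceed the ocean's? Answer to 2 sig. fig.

C_ocean = 1030 × 4140 × 47.5 = 2.03×10^8 J/(m²·K).
C_land = 2060 × 1640 × 0.337 = 1.14×10^6 J/(m²·K).
Undamped amplitude ∝ 1/C, so A_land/A_ocean = C_ocean/C_land = 178.

180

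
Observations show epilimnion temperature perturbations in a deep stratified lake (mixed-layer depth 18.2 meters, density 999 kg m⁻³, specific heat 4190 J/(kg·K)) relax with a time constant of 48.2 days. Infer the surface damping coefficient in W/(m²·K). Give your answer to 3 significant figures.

Areal heat capacity C = ρ c_p D = 999 × 4190 × 18.2 = 7.62×10^7 J/(m²·K).
τ = 48.2 days = 4.16×10^6 s.
λ = C / τ = 7.62×10^7 / 4.16×10^6 = 18.3 W/(m²·K).

18.3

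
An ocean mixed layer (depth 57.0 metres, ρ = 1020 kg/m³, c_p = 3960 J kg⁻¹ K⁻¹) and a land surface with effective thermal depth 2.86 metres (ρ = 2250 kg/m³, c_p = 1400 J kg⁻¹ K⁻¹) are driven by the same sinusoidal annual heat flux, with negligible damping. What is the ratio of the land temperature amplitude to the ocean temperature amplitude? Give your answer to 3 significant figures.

25.6

C_ocean = 1020 × 3960 × 57.0 = 2.30×10^8 J/(m²·K).
C_land = 2250 × 1400 × 2.86 = 9.01×10^6 J/(m²·K).
Undamped amplitude ∝ 1/C, so A_land/A_ocean = C_ocean/C_land = 25.6.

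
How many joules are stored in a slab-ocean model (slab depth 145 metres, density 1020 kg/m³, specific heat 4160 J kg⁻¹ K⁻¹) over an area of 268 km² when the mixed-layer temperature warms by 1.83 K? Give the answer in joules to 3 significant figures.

Areal heat capacity C = ρ c_p D = 1020 × 4160 × 145 = 6.15×10^8 J m⁻² K⁻¹.
Heat per unit area: q = C ΔT = 6.15×10^8 × 1.83 = 1.13×10^9 J/m².
Total heat: Q = q × A = 1.13×10^9 × (268 × 10⁶ m²) = 3.02×10^17 J.

3.02×10^17 J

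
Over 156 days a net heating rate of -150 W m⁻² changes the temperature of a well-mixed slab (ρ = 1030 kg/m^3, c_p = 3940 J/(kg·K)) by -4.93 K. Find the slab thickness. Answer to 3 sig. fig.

101 m

Heat input Q = F Δt = -150 × 1.35×10^7 s = -2.02×10^9 J/m².
Required areal heat capacity C = Q / ΔT = 4.10×10^8 J/(m²·K).
Depth D = C / (ρ c_p) = 4.10×10^8 / (1030 × 3940) = 101 m.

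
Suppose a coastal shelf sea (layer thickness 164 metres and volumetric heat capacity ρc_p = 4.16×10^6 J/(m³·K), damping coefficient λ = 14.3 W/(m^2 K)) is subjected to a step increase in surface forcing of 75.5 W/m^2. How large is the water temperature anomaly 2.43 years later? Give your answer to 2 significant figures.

4.2 K

Areal heat capacity C = ρc_p × D = 4.16×10^6 × 164 = 6.82×10^8 J/(m^2 K).
τ = C / λ = 6.82×10^8 / 14.3 = 4.77×10^7 s.
Equilibrium anomaly ΔT_eq = F / λ = 75.5 / 14.3 = 5.28 K.
t = 2.43 years = 7.67×10^7 s, so t/τ = 1.61.
ΔT(t) = ΔT_eq (1 − e^(−t/τ)) = 5.28 × (1 − e^−1.61) = 4.22 K.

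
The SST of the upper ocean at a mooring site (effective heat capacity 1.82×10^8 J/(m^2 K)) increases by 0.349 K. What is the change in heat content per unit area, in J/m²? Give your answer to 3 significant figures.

Areal heat capacity C = 1.82×10^8 J/(m^2 K) (given).
ΔQ = C ΔT = 1.82×10^8 × 0.349 = 6.35×10^7 J/m².

6.35×10^7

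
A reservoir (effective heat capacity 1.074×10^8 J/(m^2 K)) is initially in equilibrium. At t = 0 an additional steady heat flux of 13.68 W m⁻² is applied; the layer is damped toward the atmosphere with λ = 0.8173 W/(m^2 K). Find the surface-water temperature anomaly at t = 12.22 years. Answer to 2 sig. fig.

Areal heat capacity C = 1.074×10^8 J/(m^2 K) (given).
τ = C / λ = 1.07×10^8 / 0.8173 = 1.31×10^8 s.
Equilibrium anomaly ΔT_eq = F / λ = 13.68 / 0.8173 = 16.7 K.
t = 12.22 years = 3.86×10^8 s, so t/τ = 2.93.
ΔT(t) = ΔT_eq (1 − e^(−t/τ)) = 16.7 × (1 − e^−2.93) = 15.8 K.

16 K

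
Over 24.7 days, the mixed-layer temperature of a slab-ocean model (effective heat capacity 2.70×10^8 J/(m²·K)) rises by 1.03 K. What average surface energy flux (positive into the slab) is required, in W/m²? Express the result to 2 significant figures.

130

Areal heat capacity C = 2.70×10^8 J/(m²·K) (given).
Required heat per unit area: Q = C ΔT = 2.70×10^8 × 1.03 = 2.78×10^8 J/m².
Flux F = Q / Δt = 2.78×10^8 / 2.13×10^6 s = 130 W/m².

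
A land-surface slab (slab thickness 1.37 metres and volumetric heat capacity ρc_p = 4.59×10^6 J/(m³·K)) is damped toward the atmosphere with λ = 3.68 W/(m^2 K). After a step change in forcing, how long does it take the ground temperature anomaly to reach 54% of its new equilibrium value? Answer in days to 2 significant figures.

Areal heat capacity C = ρc_p × D = 4.59×10^6 × 1.37 = 6.29×10^6 J/(m^2 K).
τ = C / λ = 6.29×10^6 / 3.68 = 1.71×10^6 s.
Fraction reached: 1 − e^(−t/τ) = 0.54 ⇒ t = −τ ln(1 − 0.54) = τ × 0.777.
t = 1.33×10^6 s = 15.4 days.

15 days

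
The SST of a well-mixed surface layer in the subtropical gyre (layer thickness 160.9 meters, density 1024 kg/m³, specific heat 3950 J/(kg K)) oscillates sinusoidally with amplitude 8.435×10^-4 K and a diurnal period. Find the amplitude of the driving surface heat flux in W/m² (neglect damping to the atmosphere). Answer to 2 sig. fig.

Areal heat capacity C = ρ c_p D = 1024 × 3950 × 160.9 = 6.51×10^8 J/(m²·K).
ω = 2π / 86400 s = 7.27×10^-5 s⁻¹.
Cω = 6.51×10^8 × 7.27×10^-5 = 47300 W/(m²·K).
F₀ = A × Cω = 8.435×10^-4 × 47300 = 39.9 W/m².

40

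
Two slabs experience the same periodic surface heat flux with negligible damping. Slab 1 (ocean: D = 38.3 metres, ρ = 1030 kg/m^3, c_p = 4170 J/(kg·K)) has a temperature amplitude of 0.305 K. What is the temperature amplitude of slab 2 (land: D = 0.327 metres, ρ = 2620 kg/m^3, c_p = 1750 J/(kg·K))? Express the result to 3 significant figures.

33.5 K

C_ocean = 1.65×10^8 J/(m²·K); C_land = 1.50×10^6 J/(m²·K).
A ∝ 1/C ⇒ A_land = A_ocean × C_ocean/C_land = 0.305 × 110 = 33.5 K.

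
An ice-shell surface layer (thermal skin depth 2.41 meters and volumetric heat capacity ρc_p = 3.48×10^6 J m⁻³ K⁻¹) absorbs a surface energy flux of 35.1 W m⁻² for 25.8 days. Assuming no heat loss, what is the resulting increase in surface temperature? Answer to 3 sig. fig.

Areal heat capacity C = ρc_p × D = 3.48×10^6 × 2.41 = 8.39×10^6 J/(m²·K).
Net heat input Q = F Δt = 35.1 × (25.8 days × 86400 s/day) = 7.82×10^7 J/m².
ΔT = Q / C = 7.82×10^7 / 8.39×10^6 = 9.33 K.

9.33 K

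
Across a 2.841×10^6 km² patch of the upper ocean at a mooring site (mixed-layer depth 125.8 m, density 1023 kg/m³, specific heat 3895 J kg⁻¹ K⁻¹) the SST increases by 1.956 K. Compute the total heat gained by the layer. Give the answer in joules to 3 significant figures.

Areal heat capacity C = ρ c_p D = 1023 × 3895 × 125.8 = 5.01×10^8 J/(m²·K).
Heat per unit area: q = C ΔT = 5.01×10^8 × 1.956 = 9.80×10^8 J/m².
Total heat: Q = q × A = 9.80×10^8 × (2.841×10^6 × 10⁶ m²) = 2.79×10^21 J.

2.79×10^21 J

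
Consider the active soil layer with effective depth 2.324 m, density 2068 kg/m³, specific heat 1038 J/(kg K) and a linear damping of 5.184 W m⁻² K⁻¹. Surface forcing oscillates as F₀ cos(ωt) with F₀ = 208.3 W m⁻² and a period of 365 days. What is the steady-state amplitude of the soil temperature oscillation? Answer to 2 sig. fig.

39 K

Areal heat capacity C = ρ c_p D = 2068 × 1038 × 2.324 = 4.99×10^6 J m⁻² K⁻¹.
Angular frequency ω = 2π / T = 2π / 3.15×10^7 s = 1.99×10^-7 s⁻¹.
√((Cω)² + λ²) = √((0.994)² + 5.184²) = 5.28 W/(m²·K).
Amplitude A = F₀ / √((Cω)²+λ²) = 208.3 / 5.28 = 39.5 K.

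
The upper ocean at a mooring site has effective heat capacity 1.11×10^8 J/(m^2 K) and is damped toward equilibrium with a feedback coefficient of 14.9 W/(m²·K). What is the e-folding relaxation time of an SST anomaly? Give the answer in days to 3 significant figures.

Areal heat capacity C = 1.11×10^8 J/(m^2 K) (given).
Relaxation time τ = C / λ = 1.11×10^8 / 14.9 = 7.45×10^6 s.
In days: 7.45×10^6 s / (86400 s/day) = 86.2 days.

86.2 days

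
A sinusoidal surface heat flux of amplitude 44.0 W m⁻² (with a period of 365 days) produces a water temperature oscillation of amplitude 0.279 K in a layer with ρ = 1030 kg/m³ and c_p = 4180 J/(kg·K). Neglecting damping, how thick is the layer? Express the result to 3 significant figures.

ω = 2π / 3.15×10^7 s = 1.99×10^-7 s⁻¹.
Required C = F₀ / (A ω) = 44.0 / (0.279 × 1.99×10^-7) = 7.92×10^8 J/(m²·K).
D = C / (ρ c_p) = 7.92×10^8 / (1030 × 4180) = 184 m.

184 m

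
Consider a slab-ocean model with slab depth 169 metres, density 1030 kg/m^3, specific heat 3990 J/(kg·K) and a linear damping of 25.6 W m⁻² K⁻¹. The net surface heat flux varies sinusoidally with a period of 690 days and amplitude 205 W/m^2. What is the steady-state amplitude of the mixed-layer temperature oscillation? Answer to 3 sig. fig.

2.64 K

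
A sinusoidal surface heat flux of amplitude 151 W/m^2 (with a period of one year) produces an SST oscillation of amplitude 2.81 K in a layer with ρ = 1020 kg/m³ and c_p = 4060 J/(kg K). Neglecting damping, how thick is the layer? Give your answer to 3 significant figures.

ω = 2π / 3.15×10^7 s = 1.99×10^-7 s⁻¹.
Required C = F₀ / (A ω) = 151 / (2.81 × 1.99×10^-7) = 2.70×10^8 J/(m²·K).
D = C / (ρ c_p) = 2.70×10^8 / (1020 × 4060) = 65.1 m.

65.1 m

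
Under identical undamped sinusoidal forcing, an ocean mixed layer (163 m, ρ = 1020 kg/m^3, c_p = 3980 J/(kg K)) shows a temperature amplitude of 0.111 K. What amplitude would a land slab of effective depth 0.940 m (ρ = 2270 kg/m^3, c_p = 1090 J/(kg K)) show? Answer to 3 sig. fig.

31.6 K

C_ocean = 6.62×10^8 J/(m²·K); C_land = 2.33×10^6 J/(m²·K).
A ∝ 1/C ⇒ A_land = A_ocean × C_ocean/C_land = 0.111 × 285 = 31.6 K.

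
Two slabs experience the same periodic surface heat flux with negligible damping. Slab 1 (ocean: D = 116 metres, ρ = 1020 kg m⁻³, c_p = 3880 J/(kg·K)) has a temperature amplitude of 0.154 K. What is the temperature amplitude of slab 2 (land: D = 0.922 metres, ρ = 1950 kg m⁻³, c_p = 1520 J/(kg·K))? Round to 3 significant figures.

25.9 K

C_ocean = 4.59×10^8 J/(m²·K); C_land = 2.73×10^6 J/(m²·K).
A ∝ 1/C ⇒ A_land = A_ocean × C_ocean/C_land = 0.154 × 168 = 25.9 K.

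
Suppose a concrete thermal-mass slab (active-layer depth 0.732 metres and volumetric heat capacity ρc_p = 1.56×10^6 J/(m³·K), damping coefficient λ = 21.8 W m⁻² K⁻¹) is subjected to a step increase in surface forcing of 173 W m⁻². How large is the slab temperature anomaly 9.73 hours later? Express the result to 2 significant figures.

3.9 K

Areal heat capacity C = ρc_p × D = 1.56×10^6 × 0.732 = 1.14×10^6 J m⁻² K⁻¹.
τ = C / λ = 1.14×10^6 / 21.8 = 52400 s.
Equilibrium anomaly ΔT_eq = F / λ = 173 / 21.8 = 7.94 K.
t = 9.73 hours = 35000 s, so t/τ = 0.669.
ΔT(t) = ΔT_eq (1 − e^(−t/τ)) = 7.94 × (1 − e^−0.669) = 3.87 K.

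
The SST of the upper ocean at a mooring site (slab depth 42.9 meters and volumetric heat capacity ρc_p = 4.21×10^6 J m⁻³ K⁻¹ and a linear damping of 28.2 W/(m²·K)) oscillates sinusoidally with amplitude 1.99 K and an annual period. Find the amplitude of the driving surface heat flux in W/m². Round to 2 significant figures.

91

Areal heat capacity C = ρc_p × D = 4.21×10^6 × 42.9 = 1.81×10^8 J/(m^2 K).
ω = 2π / 3.15×10^7 s = 1.99×10^-7 s⁻¹.
√((Cω)² + λ²) = √((36.0)² + 28.2²) = 45.7 W/(m²·K).
F₀ = A × √((Cω)²+λ²) = 1.99 × 45.7 = 91.0 W/m².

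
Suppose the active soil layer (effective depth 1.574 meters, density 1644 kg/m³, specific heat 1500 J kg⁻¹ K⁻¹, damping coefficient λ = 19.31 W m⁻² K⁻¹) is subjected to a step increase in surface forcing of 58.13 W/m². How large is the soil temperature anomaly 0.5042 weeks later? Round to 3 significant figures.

2.35 K

Areal heat capacity C = ρ c_p D = 1644 × 1500 × 1.574 = 3.88×10^6 J m⁻² K⁻¹.
τ = C / λ = 3.88×10^6 / 19.31 = 2.01×10^5 s.
Equilibrium anomaly ΔT_eq = F / λ = 58.13 / 19.31 = 3.01 K.
t = 0.5042 weeks = 3.05×10^5 s, so t/τ = 1.52.
ΔT(t) = ΔT_eq (1 − e^(−t/τ)) = 3.01 × (1 − e^−1.52) = 2.35 K.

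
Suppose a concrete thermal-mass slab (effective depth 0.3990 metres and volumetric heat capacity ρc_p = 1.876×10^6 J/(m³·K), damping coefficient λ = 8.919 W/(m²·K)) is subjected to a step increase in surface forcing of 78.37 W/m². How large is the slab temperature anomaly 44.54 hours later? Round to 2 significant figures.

Areal heat capacity C = ρc_p × D = 1.876×10^6 × 0.3990 = 7.49×10^5 J/(m^2 K).
τ = C / λ = 7.49×10^5 / 8.919 = 83900 s.
Equilibrium anomaly ΔT_eq = F / λ = 78.37 / 8.919 = 8.79 K.
t = 44.54 hours = 1.60×10^5 s, so t/τ = 1.91.
ΔT(t) = ΔT_eq (1 − e^(−t/τ)) = 8.79 × (1 − e^−1.91) = 7.49 K.

7.5 K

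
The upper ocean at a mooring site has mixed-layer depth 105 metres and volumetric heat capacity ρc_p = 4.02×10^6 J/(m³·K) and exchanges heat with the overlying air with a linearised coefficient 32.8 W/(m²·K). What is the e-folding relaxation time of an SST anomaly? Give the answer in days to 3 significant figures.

149 days

Areal heat capacity C = ρc_p × D = 4.02×10^6 × 105 = 4.22×10^8 J/(m²·K).
Relaxation time τ = C / λ = 4.22×10^8 / 32.8 = 1.29×10^7 s.
In days: 1.29×10^7 s / (86400 s/day) = 149 days.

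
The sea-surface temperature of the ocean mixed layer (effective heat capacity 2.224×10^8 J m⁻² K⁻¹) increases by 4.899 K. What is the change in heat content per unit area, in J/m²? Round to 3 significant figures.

Areal heat capacity C = 2.224×10^8 J m⁻² K⁻¹ (given).
ΔQ = C ΔT = 2.22×10^8 × 4.899 = 1.09×10^9 J/m².

1.09×10^9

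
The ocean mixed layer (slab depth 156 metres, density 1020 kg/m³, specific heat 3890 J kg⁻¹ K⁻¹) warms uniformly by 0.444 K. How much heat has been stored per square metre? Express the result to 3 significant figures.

Areal heat capacity C = ρ c_p D = 1020 × 3890 × 156 = 6.19×10^8 J m⁻² K⁻¹.
ΔQ = C ΔT = 6.19×10^8 × 0.444 = 2.75×10^8 J/m².

2.75×10^8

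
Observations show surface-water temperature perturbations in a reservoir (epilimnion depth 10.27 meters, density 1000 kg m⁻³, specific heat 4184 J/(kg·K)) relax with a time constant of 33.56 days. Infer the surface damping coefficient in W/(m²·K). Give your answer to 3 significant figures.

Areal heat capacity C = ρ c_p D = 1000 × 4184 × 10.27 = 4.30×10^7 J m⁻² K⁻¹.
τ = 33.56 days = 2.90×10^6 s.
λ = C / τ = 4.30×10^7 / 2.90×10^6 = 14.8 W/(m²·K).

14.8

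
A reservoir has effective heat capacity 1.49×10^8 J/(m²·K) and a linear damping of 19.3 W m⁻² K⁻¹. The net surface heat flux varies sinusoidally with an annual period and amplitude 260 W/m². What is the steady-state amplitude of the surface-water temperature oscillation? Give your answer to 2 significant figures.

Areal heat capacity C = 1.49×10^8 J/(m²·K) (given).
Angular frequency ω = 2π / T = 2π / 3.15×10^7 s = 1.99×10^-7 s⁻¹.
√((Cω)² + λ²) = √((29.7)² + 19.3²) = 35.4 W/(m²·K).
Amplitude A = F₀ / √((Cω)²+λ²) = 260 / 35.4 = 7.34 K.

7.3 K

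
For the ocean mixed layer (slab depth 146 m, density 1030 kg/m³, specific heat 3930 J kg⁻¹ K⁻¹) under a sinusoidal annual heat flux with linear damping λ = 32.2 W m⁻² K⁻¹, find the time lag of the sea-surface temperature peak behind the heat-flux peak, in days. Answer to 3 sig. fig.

75.7 days

Areal heat capacity C = ρ c_p D = 1030 × 3930 × 146 = 5.91×10^8 J/(m²·K).
ω = 2π / 3.15×10^7 s = 1.99×10^-7 s⁻¹.
Phase lag φ = arctan(Cω/λ) = arctan(118/32.2) = 1.30 rad.
Time lag = φ / ω = 1.30 / 1.99×10^-7 = 6.54×10^6 s = 75.7 days.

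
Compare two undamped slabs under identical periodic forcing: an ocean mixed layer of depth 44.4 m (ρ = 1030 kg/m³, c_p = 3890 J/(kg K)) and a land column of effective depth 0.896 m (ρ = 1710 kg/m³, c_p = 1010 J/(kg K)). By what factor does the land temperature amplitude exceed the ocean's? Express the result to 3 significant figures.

115

C_ocean = 1030 × 3890 × 44.4 = 1.78×10^8 J/(m²·K).
C_land = 1710 × 1010 × 0.896 = 1.55×10^6 J/(m²·K).
Undamped amplitude ∝ 1/C, so A_land/A_ocean = C_ocean/C_land = 115.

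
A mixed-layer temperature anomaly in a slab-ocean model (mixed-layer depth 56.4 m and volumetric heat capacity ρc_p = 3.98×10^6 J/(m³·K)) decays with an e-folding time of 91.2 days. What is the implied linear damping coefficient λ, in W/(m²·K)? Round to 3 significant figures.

28.5

Areal heat capacity C = ρc_p × D = 3.98×10^6 × 56.4 = 2.24×10^8 J/(m^2 K).
τ = 91.2 days = 7.88×10^6 s.
λ = C / τ = 2.24×10^8 / 7.88×10^6 = 28.5 W/(m²·K).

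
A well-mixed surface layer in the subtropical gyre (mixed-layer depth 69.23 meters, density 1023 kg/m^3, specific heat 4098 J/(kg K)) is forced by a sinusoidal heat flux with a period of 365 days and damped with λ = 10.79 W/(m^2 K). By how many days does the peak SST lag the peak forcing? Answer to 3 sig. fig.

Areal heat capacity C = ρ c_p D = 1023 × 4098 × 69.23 = 2.90×10^8 J/(m^2 K).
ω = 2π / 3.15×10^7 s = 1.99×10^-7 s⁻¹.
Phase lag φ = arctan(Cω/λ) = arctan(57.8/10.79) = 1.39 rad.
Time lag = φ / ω = 1.39 / 1.99×10^-7 = 6.96×10^6 s = 80.5 days.

80.5 days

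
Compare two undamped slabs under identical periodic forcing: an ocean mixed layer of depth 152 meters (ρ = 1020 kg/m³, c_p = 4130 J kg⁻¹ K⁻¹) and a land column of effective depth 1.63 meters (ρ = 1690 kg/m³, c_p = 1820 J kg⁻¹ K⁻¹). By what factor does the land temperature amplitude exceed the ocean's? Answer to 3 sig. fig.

128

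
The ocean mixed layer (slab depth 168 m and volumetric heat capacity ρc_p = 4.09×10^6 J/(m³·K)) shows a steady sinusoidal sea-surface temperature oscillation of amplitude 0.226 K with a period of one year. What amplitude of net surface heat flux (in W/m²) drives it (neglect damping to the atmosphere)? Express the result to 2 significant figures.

Areal heat capacity C = ρc_p × D = 4.09×10^6 × 168 = 6.87×10^8 J/(m^2 K).
ω = 2π / 3.15×10^7 s = 1.99×10^-7 s⁻¹.
Cω = 6.87×10^8 × 1.99×10^-7 = 137 W/(m²·K).
F₀ = A × Cω = 0.226 × 137 = 30.9 W/m².

31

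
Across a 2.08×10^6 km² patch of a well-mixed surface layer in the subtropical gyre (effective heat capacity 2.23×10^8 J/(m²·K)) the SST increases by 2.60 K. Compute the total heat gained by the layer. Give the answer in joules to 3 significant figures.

Areal heat capacity C = 2.23×10^8 J/(m²·K) (given).
Heat per unit area: q = C ΔT = 2.23×10^8 × 2.60 = 5.80×10^8 J/m².
Total heat: Q = q × A = 5.80×10^8 × (2.08×10^6 × 10⁶ m²) = 1.21×10^21 J.

1.21×10^21 J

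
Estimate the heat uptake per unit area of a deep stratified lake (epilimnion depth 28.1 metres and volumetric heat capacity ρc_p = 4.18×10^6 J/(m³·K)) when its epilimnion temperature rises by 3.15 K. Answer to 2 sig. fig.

Areal heat capacity C = ρc_p × D = 4.18×10^6 × 28.1 = 1.17×10^8 J/(m²·K).
ΔQ = C ΔT = 1.17×10^8 × 3.15 = 3.70×10^8 J/m².

3.7×10^8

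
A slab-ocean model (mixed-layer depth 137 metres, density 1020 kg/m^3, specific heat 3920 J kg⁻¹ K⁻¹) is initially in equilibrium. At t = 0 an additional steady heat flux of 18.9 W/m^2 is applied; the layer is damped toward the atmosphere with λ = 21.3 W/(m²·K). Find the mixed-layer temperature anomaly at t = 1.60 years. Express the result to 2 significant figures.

Areal heat capacity C = ρ c_p D = 1020 × 3920 × 137 = 5.48×10^8 J/(m²·K).
τ = C / λ = 5.48×10^8 / 21.3 = 2.57×10^7 s.
Equilibrium anomaly ΔT_eq = F / λ = 18.9 / 21.3 = 0.887 K.
t = 1.60 years = 5.05×10^7 s, so t/τ = 1.96.
ΔT(t) = ΔT_eq (1 − e^(−t/τ)) = 0.887 × (1 − e^−1.96) = 0.763 K.

0.76 K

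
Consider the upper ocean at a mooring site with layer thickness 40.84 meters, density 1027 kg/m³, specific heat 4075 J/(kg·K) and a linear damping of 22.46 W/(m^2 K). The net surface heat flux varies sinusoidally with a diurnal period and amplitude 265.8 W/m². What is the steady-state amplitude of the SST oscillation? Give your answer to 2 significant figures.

Areal heat capacity C = ρ c_p D = 1027 × 4075 × 40.84 = 1.71×10^8 J/(m²·K).
Angular frequency ω = 2π / T = 2π / 86400 s = 7.27×10^-5 s⁻¹.
√((Cω)² + λ²) = √((12400)² + 22.46²) = 12400 W/(m²·K).
Amplitude A = F₀ / √((Cω)²+λ²) = 265.8 / 12400 = 0.0214 K.

0.021 K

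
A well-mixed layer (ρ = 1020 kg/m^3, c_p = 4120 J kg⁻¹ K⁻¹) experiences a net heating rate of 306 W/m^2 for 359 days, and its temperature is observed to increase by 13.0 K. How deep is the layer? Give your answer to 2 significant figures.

Heat input Q = F Δt = 306 × 3.10×10^7 s = 9.49×10^9 J/m².
Required areal heat capacity C = Q / ΔT = 7.30×10^8 J/(m²·K).
Depth D = C / (ρ c_p) = 7.30×10^8 / (1020 × 4120) = 174 m.

170 m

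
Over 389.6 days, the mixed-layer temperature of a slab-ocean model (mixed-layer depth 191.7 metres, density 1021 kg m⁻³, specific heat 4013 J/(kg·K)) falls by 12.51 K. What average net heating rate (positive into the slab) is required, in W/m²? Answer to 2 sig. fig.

Areal heat capacity C = ρ c_p D = 1021 × 4013 × 191.7 = 7.85×10^8 J m⁻² K⁻¹.
Required heat per unit area: Q = C ΔT = 7.85×10^8 × -12.51 = -9.83×10^9 J/m².
Flux F = Q / Δt = -9.83×10^9 / 3.37×10^7 s = -292 W/m².

-290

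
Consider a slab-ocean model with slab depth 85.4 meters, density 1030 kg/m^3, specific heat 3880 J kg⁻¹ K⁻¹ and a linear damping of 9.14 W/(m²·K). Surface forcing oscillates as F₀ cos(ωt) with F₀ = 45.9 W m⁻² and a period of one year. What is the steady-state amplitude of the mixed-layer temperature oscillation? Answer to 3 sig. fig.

0.669 K

Areal heat capacity C = ρ c_p D = 1030 × 3880 × 85.4 = 3.41×10^8 J/(m^2 K).
Angular frequency ω = 2π / T = 2π / 3.15×10^7 s = 1.99×10^-7 s⁻¹.
√((Cω)² + λ²) = √((68.0)² + 9.14²) = 68.6 W/(m²·K).
Amplitude A = F₀ / √((Cω)²+λ²) = 45.9 / 68.6 = 0.669 K.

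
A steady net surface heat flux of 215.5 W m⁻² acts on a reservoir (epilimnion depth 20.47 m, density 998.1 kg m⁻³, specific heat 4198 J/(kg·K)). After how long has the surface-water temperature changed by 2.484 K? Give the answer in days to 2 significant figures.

11 days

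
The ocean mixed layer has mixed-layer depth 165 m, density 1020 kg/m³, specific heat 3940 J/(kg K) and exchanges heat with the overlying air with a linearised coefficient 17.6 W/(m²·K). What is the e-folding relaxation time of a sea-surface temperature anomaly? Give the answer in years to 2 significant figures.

Areal heat capacity C = ρ c_p D = 1020 × 3940 × 165 = 6.63×10^8 J/(m^2 K).
Relaxation time τ = C / λ = 6.63×10^8 / 17.6 = 3.77×10^7 s.
In years: 3.77×10^7 s / (3.156×10^7 s/year) = 1.19 years.

1.2 years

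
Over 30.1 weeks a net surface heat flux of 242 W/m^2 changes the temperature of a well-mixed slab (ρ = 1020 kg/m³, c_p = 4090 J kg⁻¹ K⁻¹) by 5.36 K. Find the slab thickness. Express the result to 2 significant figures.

Heat input Q = F Δt = 242 × 1.82×10^7 s = 4.41×10^9 J/m².
Required areal heat capacity C = Q / ΔT = 8.22×10^8 J/(m²·K).
Depth D = C / (ρ c_p) = 8.22×10^8 / (1020 × 4090) = 197 m.

200 m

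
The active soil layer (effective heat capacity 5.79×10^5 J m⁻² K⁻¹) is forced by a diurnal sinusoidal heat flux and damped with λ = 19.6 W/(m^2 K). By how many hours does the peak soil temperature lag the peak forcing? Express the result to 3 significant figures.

4.34 hours

Areal heat capacity C = 5.79×10^5 J m⁻² K⁻¹ (given).
ω = 2π / 86400 s = 7.27×10^-5 s⁻¹.
Phase lag φ = arctan(Cω/λ) = arctan(42.1/19.6) = 1.14 rad.
Time lag = φ / ω = 1.14 / 7.27×10^-5 = 15600 s = 4.34 hours.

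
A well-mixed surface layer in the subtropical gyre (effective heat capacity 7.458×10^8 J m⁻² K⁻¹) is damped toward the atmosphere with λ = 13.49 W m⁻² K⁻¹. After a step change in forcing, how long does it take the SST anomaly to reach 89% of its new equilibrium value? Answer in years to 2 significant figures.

3.9 years

Areal heat capacity C = 7.458×10^8 J m⁻² K⁻¹ (given).
τ = C / λ = 7.46×10^8 / 13.49 = 5.53×10^7 s.
Fraction reached: 1 − e^(−t/τ) = 0.89 ⇒ t = −τ ln(1 − 0.89) = τ × 2.21.
t = 1.22×10^8 s = 3.87 years.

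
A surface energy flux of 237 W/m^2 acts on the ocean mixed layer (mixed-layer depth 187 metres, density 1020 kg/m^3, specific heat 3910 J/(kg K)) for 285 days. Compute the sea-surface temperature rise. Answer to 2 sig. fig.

Areal heat capacity C = ρ c_p D = 1020 × 3910 × 187 = 7.46×10^8 J m⁻² K⁻¹.
Net heat input Q = F Δt = 237 × (285 days × 86400 s/day) = 5.84×10^9 J/m².
ΔT = Q / C = 5.84×10^9 / 7.46×10^8 = 7.83 K.

7.8 K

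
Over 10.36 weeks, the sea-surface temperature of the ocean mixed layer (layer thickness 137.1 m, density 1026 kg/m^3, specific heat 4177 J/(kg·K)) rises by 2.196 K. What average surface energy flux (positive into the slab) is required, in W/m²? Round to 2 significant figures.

Areal heat capacity C = ρ c_p D = 1026 × 4177 × 137.1 = 5.88×10^8 J m⁻² K⁻¹.
Required heat per unit area: Q = C ΔT = 5.88×10^8 × 2.196 = 1.29×10^9 J/m².
Flux F = Q / Δt = 1.29×10^9 / 6.27×10^6 s = 206 W/m².

210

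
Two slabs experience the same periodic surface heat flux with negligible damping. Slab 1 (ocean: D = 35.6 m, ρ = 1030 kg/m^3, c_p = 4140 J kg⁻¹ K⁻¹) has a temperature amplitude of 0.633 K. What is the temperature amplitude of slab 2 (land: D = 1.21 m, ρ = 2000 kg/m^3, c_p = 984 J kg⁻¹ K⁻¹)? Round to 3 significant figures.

40.4 K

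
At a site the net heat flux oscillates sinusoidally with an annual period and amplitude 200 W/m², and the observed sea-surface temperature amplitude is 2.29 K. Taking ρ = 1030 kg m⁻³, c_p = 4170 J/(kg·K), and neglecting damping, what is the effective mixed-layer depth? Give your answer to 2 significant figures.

100 m

ω = 2π / 3.15×10^7 s = 1.99×10^-7 s⁻¹.
Required C = F₀ / (A ω) = 200 / (2.29 × 1.99×10^-7) = 4.38×10^8 J/(m²·K).
D = C / (ρ c_p) = 4.38×10^8 / (1030 × 4170) = 102 m.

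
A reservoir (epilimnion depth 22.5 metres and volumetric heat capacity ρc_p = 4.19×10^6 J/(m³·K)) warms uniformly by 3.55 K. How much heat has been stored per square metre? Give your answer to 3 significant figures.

Areal heat capacity C = ρc_p × D = 4.19×10^6 × 22.5 = 9.43×10^7 J m⁻² K⁻¹.
ΔQ = C ΔT = 9.43×10^7 × 3.55 = 3.35×10^8 J/m².

3.35×10^8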